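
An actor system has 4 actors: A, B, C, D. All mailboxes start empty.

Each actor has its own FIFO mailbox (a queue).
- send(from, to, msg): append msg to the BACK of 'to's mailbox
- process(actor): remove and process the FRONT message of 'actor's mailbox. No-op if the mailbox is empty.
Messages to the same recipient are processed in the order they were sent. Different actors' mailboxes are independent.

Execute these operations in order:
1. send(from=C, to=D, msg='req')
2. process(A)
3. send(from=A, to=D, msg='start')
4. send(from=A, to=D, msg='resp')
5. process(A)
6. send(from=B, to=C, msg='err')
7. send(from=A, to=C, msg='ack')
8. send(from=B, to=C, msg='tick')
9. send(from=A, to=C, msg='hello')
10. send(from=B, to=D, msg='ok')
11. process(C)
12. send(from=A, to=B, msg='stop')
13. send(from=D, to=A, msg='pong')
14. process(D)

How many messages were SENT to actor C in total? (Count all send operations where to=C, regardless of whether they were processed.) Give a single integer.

Answer: 4

Derivation:
After 1 (send(from=C, to=D, msg='req')): A:[] B:[] C:[] D:[req]
After 2 (process(A)): A:[] B:[] C:[] D:[req]
After 3 (send(from=A, to=D, msg='start')): A:[] B:[] C:[] D:[req,start]
After 4 (send(from=A, to=D, msg='resp')): A:[] B:[] C:[] D:[req,start,resp]
After 5 (process(A)): A:[] B:[] C:[] D:[req,start,resp]
After 6 (send(from=B, to=C, msg='err')): A:[] B:[] C:[err] D:[req,start,resp]
After 7 (send(from=A, to=C, msg='ack')): A:[] B:[] C:[err,ack] D:[req,start,resp]
After 8 (send(from=B, to=C, msg='tick')): A:[] B:[] C:[err,ack,tick] D:[req,start,resp]
After 9 (send(from=A, to=C, msg='hello')): A:[] B:[] C:[err,ack,tick,hello] D:[req,start,resp]
After 10 (send(from=B, to=D, msg='ok')): A:[] B:[] C:[err,ack,tick,hello] D:[req,start,resp,ok]
After 11 (process(C)): A:[] B:[] C:[ack,tick,hello] D:[req,start,resp,ok]
After 12 (send(from=A, to=B, msg='stop')): A:[] B:[stop] C:[ack,tick,hello] D:[req,start,resp,ok]
After 13 (send(from=D, to=A, msg='pong')): A:[pong] B:[stop] C:[ack,tick,hello] D:[req,start,resp,ok]
After 14 (process(D)): A:[pong] B:[stop] C:[ack,tick,hello] D:[start,resp,ok]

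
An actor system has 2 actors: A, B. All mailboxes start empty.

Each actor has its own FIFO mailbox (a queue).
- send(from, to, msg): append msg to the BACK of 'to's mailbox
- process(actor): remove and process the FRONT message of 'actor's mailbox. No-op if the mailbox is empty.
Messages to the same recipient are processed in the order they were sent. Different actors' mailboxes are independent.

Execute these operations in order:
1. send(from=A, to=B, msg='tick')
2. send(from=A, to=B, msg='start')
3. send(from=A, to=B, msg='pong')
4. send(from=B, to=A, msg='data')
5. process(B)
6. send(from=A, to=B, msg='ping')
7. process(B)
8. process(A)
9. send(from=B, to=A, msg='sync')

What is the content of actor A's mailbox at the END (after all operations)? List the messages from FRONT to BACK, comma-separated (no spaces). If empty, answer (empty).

After 1 (send(from=A, to=B, msg='tick')): A:[] B:[tick]
After 2 (send(from=A, to=B, msg='start')): A:[] B:[tick,start]
After 3 (send(from=A, to=B, msg='pong')): A:[] B:[tick,start,pong]
After 4 (send(from=B, to=A, msg='data')): A:[data] B:[tick,start,pong]
After 5 (process(B)): A:[data] B:[start,pong]
After 6 (send(from=A, to=B, msg='ping')): A:[data] B:[start,pong,ping]
After 7 (process(B)): A:[data] B:[pong,ping]
After 8 (process(A)): A:[] B:[pong,ping]
After 9 (send(from=B, to=A, msg='sync')): A:[sync] B:[pong,ping]

Answer: sync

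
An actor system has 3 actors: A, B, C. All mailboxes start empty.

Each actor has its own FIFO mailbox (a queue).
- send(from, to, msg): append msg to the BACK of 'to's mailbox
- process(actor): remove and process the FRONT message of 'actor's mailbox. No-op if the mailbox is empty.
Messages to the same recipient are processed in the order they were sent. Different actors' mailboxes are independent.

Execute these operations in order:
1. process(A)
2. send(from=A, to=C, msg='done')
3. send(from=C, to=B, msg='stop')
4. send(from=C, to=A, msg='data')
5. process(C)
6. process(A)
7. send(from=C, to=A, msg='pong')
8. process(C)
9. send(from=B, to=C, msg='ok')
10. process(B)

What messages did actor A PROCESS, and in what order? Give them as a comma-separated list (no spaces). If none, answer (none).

Answer: data

Derivation:
After 1 (process(A)): A:[] B:[] C:[]
After 2 (send(from=A, to=C, msg='done')): A:[] B:[] C:[done]
After 3 (send(from=C, to=B, msg='stop')): A:[] B:[stop] C:[done]
After 4 (send(from=C, to=A, msg='data')): A:[data] B:[stop] C:[done]
After 5 (process(C)): A:[data] B:[stop] C:[]
After 6 (process(A)): A:[] B:[stop] C:[]
After 7 (send(from=C, to=A, msg='pong')): A:[pong] B:[stop] C:[]
After 8 (process(C)): A:[pong] B:[stop] C:[]
After 9 (send(from=B, to=C, msg='ok')): A:[pong] B:[stop] C:[ok]
After 10 (process(B)): A:[pong] B:[] C:[ok]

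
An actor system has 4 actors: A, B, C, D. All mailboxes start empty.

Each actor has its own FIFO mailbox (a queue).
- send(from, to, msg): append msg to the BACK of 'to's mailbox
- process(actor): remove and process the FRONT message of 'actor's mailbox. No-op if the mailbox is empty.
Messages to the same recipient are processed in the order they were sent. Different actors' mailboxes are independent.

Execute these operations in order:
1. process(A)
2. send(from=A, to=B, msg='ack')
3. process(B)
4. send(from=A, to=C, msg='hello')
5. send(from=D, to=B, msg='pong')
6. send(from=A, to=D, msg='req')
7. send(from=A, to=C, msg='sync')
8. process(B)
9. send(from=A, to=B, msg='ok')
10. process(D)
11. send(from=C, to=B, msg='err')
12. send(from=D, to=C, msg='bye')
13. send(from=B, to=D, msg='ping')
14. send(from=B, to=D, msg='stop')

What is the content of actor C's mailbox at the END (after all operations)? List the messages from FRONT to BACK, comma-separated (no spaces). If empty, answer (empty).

After 1 (process(A)): A:[] B:[] C:[] D:[]
After 2 (send(from=A, to=B, msg='ack')): A:[] B:[ack] C:[] D:[]
After 3 (process(B)): A:[] B:[] C:[] D:[]
After 4 (send(from=A, to=C, msg='hello')): A:[] B:[] C:[hello] D:[]
After 5 (send(from=D, to=B, msg='pong')): A:[] B:[pong] C:[hello] D:[]
After 6 (send(from=A, to=D, msg='req')): A:[] B:[pong] C:[hello] D:[req]
After 7 (send(from=A, to=C, msg='sync')): A:[] B:[pong] C:[hello,sync] D:[req]
After 8 (process(B)): A:[] B:[] C:[hello,sync] D:[req]
After 9 (send(from=A, to=B, msg='ok')): A:[] B:[ok] C:[hello,sync] D:[req]
After 10 (process(D)): A:[] B:[ok] C:[hello,sync] D:[]
After 11 (send(from=C, to=B, msg='err')): A:[] B:[ok,err] C:[hello,sync] D:[]
After 12 (send(from=D, to=C, msg='bye')): A:[] B:[ok,err] C:[hello,sync,bye] D:[]
After 13 (send(from=B, to=D, msg='ping')): A:[] B:[ok,err] C:[hello,sync,bye] D:[ping]
After 14 (send(from=B, to=D, msg='stop')): A:[] B:[ok,err] C:[hello,sync,bye] D:[ping,stop]

Answer: hello,sync,bye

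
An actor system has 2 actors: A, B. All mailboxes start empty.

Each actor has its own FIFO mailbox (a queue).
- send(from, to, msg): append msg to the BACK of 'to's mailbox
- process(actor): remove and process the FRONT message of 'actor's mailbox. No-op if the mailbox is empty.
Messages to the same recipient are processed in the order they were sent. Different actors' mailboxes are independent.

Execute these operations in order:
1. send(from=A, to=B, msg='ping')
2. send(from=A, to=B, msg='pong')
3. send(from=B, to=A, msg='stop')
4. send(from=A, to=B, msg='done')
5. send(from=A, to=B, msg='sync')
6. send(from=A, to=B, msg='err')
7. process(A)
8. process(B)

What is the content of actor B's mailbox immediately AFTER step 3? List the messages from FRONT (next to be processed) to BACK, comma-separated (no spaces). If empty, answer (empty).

After 1 (send(from=A, to=B, msg='ping')): A:[] B:[ping]
After 2 (send(from=A, to=B, msg='pong')): A:[] B:[ping,pong]
After 3 (send(from=B, to=A, msg='stop')): A:[stop] B:[ping,pong]

ping,pong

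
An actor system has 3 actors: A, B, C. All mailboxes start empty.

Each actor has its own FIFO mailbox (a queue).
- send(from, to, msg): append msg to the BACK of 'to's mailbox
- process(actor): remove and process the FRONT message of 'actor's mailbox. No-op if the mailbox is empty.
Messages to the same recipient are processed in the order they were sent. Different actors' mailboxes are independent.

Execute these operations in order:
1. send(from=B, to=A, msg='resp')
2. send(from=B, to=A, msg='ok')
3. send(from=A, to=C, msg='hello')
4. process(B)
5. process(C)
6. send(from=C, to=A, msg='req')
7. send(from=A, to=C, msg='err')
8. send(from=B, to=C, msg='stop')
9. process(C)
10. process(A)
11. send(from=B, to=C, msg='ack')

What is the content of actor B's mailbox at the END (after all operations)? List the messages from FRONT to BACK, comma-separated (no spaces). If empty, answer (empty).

After 1 (send(from=B, to=A, msg='resp')): A:[resp] B:[] C:[]
After 2 (send(from=B, to=A, msg='ok')): A:[resp,ok] B:[] C:[]
After 3 (send(from=A, to=C, msg='hello')): A:[resp,ok] B:[] C:[hello]
After 4 (process(B)): A:[resp,ok] B:[] C:[hello]
After 5 (process(C)): A:[resp,ok] B:[] C:[]
After 6 (send(from=C, to=A, msg='req')): A:[resp,ok,req] B:[] C:[]
After 7 (send(from=A, to=C, msg='err')): A:[resp,ok,req] B:[] C:[err]
After 8 (send(from=B, to=C, msg='stop')): A:[resp,ok,req] B:[] C:[err,stop]
After 9 (process(C)): A:[resp,ok,req] B:[] C:[stop]
After 10 (process(A)): A:[ok,req] B:[] C:[stop]
After 11 (send(from=B, to=C, msg='ack')): A:[ok,req] B:[] C:[stop,ack]

Answer: (empty)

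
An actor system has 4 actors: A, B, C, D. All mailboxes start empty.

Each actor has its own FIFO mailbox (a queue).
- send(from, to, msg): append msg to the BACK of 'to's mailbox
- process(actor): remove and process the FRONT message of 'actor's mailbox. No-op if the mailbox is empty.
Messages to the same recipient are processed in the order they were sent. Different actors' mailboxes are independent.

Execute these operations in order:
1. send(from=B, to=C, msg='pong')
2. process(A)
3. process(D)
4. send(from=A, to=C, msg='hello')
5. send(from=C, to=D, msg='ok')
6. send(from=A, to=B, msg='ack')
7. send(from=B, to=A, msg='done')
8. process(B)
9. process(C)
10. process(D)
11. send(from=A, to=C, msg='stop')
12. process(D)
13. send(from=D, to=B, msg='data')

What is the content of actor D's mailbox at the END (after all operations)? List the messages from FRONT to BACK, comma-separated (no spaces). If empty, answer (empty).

Answer: (empty)

Derivation:
After 1 (send(from=B, to=C, msg='pong')): A:[] B:[] C:[pong] D:[]
After 2 (process(A)): A:[] B:[] C:[pong] D:[]
After 3 (process(D)): A:[] B:[] C:[pong] D:[]
After 4 (send(from=A, to=C, msg='hello')): A:[] B:[] C:[pong,hello] D:[]
After 5 (send(from=C, to=D, msg='ok')): A:[] B:[] C:[pong,hello] D:[ok]
After 6 (send(from=A, to=B, msg='ack')): A:[] B:[ack] C:[pong,hello] D:[ok]
After 7 (send(from=B, to=A, msg='done')): A:[done] B:[ack] C:[pong,hello] D:[ok]
After 8 (process(B)): A:[done] B:[] C:[pong,hello] D:[ok]
After 9 (process(C)): A:[done] B:[] C:[hello] D:[ok]
After 10 (process(D)): A:[done] B:[] C:[hello] D:[]
After 11 (send(from=A, to=C, msg='stop')): A:[done] B:[] C:[hello,stop] D:[]
After 12 (process(D)): A:[done] B:[] C:[hello,stop] D:[]
After 13 (send(from=D, to=B, msg='data')): A:[done] B:[data] C:[hello,stop] D:[]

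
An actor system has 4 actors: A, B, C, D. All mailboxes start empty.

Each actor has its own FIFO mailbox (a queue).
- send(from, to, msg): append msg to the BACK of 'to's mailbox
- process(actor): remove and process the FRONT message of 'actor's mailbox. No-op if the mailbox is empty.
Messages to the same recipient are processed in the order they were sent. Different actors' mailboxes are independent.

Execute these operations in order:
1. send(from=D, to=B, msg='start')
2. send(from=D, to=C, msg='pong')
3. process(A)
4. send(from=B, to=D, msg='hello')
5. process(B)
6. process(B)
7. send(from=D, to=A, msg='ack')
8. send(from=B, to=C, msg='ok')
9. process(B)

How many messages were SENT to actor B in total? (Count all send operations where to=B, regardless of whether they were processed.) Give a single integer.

Answer: 1

Derivation:
After 1 (send(from=D, to=B, msg='start')): A:[] B:[start] C:[] D:[]
After 2 (send(from=D, to=C, msg='pong')): A:[] B:[start] C:[pong] D:[]
After 3 (process(A)): A:[] B:[start] C:[pong] D:[]
After 4 (send(from=B, to=D, msg='hello')): A:[] B:[start] C:[pong] D:[hello]
After 5 (process(B)): A:[] B:[] C:[pong] D:[hello]
After 6 (process(B)): A:[] B:[] C:[pong] D:[hello]
After 7 (send(from=D, to=A, msg='ack')): A:[ack] B:[] C:[pong] D:[hello]
After 8 (send(from=B, to=C, msg='ok')): A:[ack] B:[] C:[pong,ok] D:[hello]
After 9 (process(B)): A:[ack] B:[] C:[pong,ok] D:[hello]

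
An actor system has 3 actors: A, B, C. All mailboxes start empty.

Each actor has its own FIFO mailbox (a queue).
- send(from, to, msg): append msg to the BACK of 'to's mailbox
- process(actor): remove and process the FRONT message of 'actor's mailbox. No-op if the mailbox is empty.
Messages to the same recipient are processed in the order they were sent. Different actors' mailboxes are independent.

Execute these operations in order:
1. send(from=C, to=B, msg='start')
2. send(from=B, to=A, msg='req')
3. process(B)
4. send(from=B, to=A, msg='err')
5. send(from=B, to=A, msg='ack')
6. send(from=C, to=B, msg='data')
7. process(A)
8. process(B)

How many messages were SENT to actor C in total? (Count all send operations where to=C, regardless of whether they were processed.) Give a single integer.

Answer: 0

Derivation:
After 1 (send(from=C, to=B, msg='start')): A:[] B:[start] C:[]
After 2 (send(from=B, to=A, msg='req')): A:[req] B:[start] C:[]
After 3 (process(B)): A:[req] B:[] C:[]
After 4 (send(from=B, to=A, msg='err')): A:[req,err] B:[] C:[]
After 5 (send(from=B, to=A, msg='ack')): A:[req,err,ack] B:[] C:[]
After 6 (send(from=C, to=B, msg='data')): A:[req,err,ack] B:[data] C:[]
After 7 (process(A)): A:[err,ack] B:[data] C:[]
After 8 (process(B)): A:[err,ack] B:[] C:[]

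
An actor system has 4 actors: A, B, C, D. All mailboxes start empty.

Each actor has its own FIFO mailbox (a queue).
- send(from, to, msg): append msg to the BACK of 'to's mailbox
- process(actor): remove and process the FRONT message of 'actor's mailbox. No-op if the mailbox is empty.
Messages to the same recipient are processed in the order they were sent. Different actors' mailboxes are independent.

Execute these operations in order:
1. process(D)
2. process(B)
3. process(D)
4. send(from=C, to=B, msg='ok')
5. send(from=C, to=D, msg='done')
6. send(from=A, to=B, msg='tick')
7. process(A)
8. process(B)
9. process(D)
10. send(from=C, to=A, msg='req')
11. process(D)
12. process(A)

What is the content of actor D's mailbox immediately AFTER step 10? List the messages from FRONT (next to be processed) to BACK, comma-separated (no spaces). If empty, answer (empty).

After 1 (process(D)): A:[] B:[] C:[] D:[]
After 2 (process(B)): A:[] B:[] C:[] D:[]
After 3 (process(D)): A:[] B:[] C:[] D:[]
After 4 (send(from=C, to=B, msg='ok')): A:[] B:[ok] C:[] D:[]
After 5 (send(from=C, to=D, msg='done')): A:[] B:[ok] C:[] D:[done]
After 6 (send(from=A, to=B, msg='tick')): A:[] B:[ok,tick] C:[] D:[done]
After 7 (process(A)): A:[] B:[ok,tick] C:[] D:[done]
After 8 (process(B)): A:[] B:[tick] C:[] D:[done]
After 9 (process(D)): A:[] B:[tick] C:[] D:[]
After 10 (send(from=C, to=A, msg='req')): A:[req] B:[tick] C:[] D:[]

(empty)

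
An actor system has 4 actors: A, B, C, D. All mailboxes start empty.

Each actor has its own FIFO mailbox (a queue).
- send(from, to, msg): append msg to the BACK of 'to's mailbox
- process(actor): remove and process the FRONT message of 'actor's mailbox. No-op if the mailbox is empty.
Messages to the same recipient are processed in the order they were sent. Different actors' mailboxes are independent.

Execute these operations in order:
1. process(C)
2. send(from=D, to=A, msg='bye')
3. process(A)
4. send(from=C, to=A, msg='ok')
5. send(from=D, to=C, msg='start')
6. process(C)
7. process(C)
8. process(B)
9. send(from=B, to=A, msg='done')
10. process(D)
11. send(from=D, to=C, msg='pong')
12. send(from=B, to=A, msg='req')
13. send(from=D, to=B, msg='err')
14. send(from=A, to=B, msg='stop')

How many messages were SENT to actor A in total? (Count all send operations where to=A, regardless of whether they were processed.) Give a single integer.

Answer: 4

Derivation:
After 1 (process(C)): A:[] B:[] C:[] D:[]
After 2 (send(from=D, to=A, msg='bye')): A:[bye] B:[] C:[] D:[]
After 3 (process(A)): A:[] B:[] C:[] D:[]
After 4 (send(from=C, to=A, msg='ok')): A:[ok] B:[] C:[] D:[]
After 5 (send(from=D, to=C, msg='start')): A:[ok] B:[] C:[start] D:[]
After 6 (process(C)): A:[ok] B:[] C:[] D:[]
After 7 (process(C)): A:[ok] B:[] C:[] D:[]
After 8 (process(B)): A:[ok] B:[] C:[] D:[]
After 9 (send(from=B, to=A, msg='done')): A:[ok,done] B:[] C:[] D:[]
After 10 (process(D)): A:[ok,done] B:[] C:[] D:[]
After 11 (send(from=D, to=C, msg='pong')): A:[ok,done] B:[] C:[pong] D:[]
After 12 (send(from=B, to=A, msg='req')): A:[ok,done,req] B:[] C:[pong] D:[]
After 13 (send(from=D, to=B, msg='err')): A:[ok,done,req] B:[err] C:[pong] D:[]
After 14 (send(from=A, to=B, msg='stop')): A:[ok,done,req] B:[err,stop] C:[pong] D:[]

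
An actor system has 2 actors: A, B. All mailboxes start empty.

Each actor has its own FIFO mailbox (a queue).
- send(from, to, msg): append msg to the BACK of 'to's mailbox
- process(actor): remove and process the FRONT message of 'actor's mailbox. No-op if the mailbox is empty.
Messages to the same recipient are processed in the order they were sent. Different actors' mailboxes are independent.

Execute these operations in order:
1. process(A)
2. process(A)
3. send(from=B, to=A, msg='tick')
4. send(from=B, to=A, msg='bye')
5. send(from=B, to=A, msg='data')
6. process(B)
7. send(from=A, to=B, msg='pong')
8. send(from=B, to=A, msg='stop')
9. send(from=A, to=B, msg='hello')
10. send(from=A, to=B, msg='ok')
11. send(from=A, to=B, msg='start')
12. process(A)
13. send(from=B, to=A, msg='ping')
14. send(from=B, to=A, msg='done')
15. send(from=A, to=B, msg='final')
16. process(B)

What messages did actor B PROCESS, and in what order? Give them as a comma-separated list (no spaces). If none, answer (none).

After 1 (process(A)): A:[] B:[]
After 2 (process(A)): A:[] B:[]
After 3 (send(from=B, to=A, msg='tick')): A:[tick] B:[]
After 4 (send(from=B, to=A, msg='bye')): A:[tick,bye] B:[]
After 5 (send(from=B, to=A, msg='data')): A:[tick,bye,data] B:[]
After 6 (process(B)): A:[tick,bye,data] B:[]
After 7 (send(from=A, to=B, msg='pong')): A:[tick,bye,data] B:[pong]
After 8 (send(from=B, to=A, msg='stop')): A:[tick,bye,data,stop] B:[pong]
After 9 (send(from=A, to=B, msg='hello')): A:[tick,bye,data,stop] B:[pong,hello]
After 10 (send(from=A, to=B, msg='ok')): A:[tick,bye,data,stop] B:[pong,hello,ok]
After 11 (send(from=A, to=B, msg='start')): A:[tick,bye,data,stop] B:[pong,hello,ok,start]
After 12 (process(A)): A:[bye,data,stop] B:[pong,hello,ok,start]
After 13 (send(from=B, to=A, msg='ping')): A:[bye,data,stop,ping] B:[pong,hello,ok,start]
After 14 (send(from=B, to=A, msg='done')): A:[bye,data,stop,ping,done] B:[pong,hello,ok,start]
After 15 (send(from=A, to=B, msg='final')): A:[bye,data,stop,ping,done] B:[pong,hello,ok,start,final]
After 16 (process(B)): A:[bye,data,stop,ping,done] B:[hello,ok,start,final]

Answer: pong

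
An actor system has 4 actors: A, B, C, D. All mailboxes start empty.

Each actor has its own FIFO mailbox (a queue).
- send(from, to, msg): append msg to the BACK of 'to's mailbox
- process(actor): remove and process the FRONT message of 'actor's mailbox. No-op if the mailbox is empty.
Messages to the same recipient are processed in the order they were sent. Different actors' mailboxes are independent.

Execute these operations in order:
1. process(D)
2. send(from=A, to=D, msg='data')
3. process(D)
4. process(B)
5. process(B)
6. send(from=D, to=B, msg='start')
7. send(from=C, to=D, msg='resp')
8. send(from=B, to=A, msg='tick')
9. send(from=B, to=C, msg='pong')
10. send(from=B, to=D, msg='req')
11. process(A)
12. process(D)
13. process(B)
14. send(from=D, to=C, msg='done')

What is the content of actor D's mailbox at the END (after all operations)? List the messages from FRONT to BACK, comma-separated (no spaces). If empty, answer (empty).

After 1 (process(D)): A:[] B:[] C:[] D:[]
After 2 (send(from=A, to=D, msg='data')): A:[] B:[] C:[] D:[data]
After 3 (process(D)): A:[] B:[] C:[] D:[]
After 4 (process(B)): A:[] B:[] C:[] D:[]
After 5 (process(B)): A:[] B:[] C:[] D:[]
After 6 (send(from=D, to=B, msg='start')): A:[] B:[start] C:[] D:[]
After 7 (send(from=C, to=D, msg='resp')): A:[] B:[start] C:[] D:[resp]
After 8 (send(from=B, to=A, msg='tick')): A:[tick] B:[start] C:[] D:[resp]
After 9 (send(from=B, to=C, msg='pong')): A:[tick] B:[start] C:[pong] D:[resp]
After 10 (send(from=B, to=D, msg='req')): A:[tick] B:[start] C:[pong] D:[resp,req]
After 11 (process(A)): A:[] B:[start] C:[pong] D:[resp,req]
After 12 (process(D)): A:[] B:[start] C:[pong] D:[req]
After 13 (process(B)): A:[] B:[] C:[pong] D:[req]
After 14 (send(from=D, to=C, msg='done')): A:[] B:[] C:[pong,done] D:[req]

Answer: req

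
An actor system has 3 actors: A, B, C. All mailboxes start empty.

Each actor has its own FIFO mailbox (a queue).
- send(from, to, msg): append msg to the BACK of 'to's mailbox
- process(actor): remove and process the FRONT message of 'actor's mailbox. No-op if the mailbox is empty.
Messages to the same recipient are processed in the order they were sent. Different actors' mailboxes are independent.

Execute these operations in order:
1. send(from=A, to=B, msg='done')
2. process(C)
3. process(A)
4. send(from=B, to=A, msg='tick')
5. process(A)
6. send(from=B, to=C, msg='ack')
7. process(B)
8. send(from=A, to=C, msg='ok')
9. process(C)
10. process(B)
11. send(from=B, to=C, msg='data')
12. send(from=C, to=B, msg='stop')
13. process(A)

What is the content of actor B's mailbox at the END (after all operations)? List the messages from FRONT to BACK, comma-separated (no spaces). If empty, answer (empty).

Answer: stop

Derivation:
After 1 (send(from=A, to=B, msg='done')): A:[] B:[done] C:[]
After 2 (process(C)): A:[] B:[done] C:[]
After 3 (process(A)): A:[] B:[done] C:[]
After 4 (send(from=B, to=A, msg='tick')): A:[tick] B:[done] C:[]
After 5 (process(A)): A:[] B:[done] C:[]
After 6 (send(from=B, to=C, msg='ack')): A:[] B:[done] C:[ack]
After 7 (process(B)): A:[] B:[] C:[ack]
After 8 (send(from=A, to=C, msg='ok')): A:[] B:[] C:[ack,ok]
After 9 (process(C)): A:[] B:[] C:[ok]
After 10 (process(B)): A:[] B:[] C:[ok]
After 11 (send(from=B, to=C, msg='data')): A:[] B:[] C:[ok,data]
After 12 (send(from=C, to=B, msg='stop')): A:[] B:[stop] C:[ok,data]
After 13 (process(A)): A:[] B:[stop] C:[ok,data]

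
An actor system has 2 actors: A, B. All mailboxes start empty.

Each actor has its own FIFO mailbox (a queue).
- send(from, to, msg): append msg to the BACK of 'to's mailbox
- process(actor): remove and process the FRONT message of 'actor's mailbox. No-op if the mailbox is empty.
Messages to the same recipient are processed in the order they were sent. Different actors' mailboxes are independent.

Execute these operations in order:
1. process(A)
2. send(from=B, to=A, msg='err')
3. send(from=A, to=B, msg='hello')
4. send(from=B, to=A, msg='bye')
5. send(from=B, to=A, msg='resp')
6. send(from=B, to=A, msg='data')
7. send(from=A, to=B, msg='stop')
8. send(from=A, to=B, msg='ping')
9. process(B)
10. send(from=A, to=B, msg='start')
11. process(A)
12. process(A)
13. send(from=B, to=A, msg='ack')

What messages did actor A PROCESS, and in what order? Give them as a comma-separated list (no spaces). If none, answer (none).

After 1 (process(A)): A:[] B:[]
After 2 (send(from=B, to=A, msg='err')): A:[err] B:[]
After 3 (send(from=A, to=B, msg='hello')): A:[err] B:[hello]
After 4 (send(from=B, to=A, msg='bye')): A:[err,bye] B:[hello]
After 5 (send(from=B, to=A, msg='resp')): A:[err,bye,resp] B:[hello]
After 6 (send(from=B, to=A, msg='data')): A:[err,bye,resp,data] B:[hello]
After 7 (send(from=A, to=B, msg='stop')): A:[err,bye,resp,data] B:[hello,stop]
After 8 (send(from=A, to=B, msg='ping')): A:[err,bye,resp,data] B:[hello,stop,ping]
After 9 (process(B)): A:[err,bye,resp,data] B:[stop,ping]
After 10 (send(from=A, to=B, msg='start')): A:[err,bye,resp,data] B:[stop,ping,start]
After 11 (process(A)): A:[bye,resp,data] B:[stop,ping,start]
After 12 (process(A)): A:[resp,data] B:[stop,ping,start]
After 13 (send(from=B, to=A, msg='ack')): A:[resp,data,ack] B:[stop,ping,start]

Answer: err,bye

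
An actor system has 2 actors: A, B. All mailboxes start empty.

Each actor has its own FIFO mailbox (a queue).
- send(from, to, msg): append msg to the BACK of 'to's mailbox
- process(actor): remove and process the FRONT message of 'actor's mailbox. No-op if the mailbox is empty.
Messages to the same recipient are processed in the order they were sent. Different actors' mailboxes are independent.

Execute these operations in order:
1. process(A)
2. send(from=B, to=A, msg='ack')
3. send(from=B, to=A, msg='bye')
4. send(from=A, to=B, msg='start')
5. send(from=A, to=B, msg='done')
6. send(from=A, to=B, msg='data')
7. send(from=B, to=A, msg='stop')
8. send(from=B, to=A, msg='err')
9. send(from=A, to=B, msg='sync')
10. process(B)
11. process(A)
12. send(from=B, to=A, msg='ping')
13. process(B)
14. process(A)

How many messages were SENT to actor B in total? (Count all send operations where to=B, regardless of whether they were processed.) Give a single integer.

After 1 (process(A)): A:[] B:[]
After 2 (send(from=B, to=A, msg='ack')): A:[ack] B:[]
After 3 (send(from=B, to=A, msg='bye')): A:[ack,bye] B:[]
After 4 (send(from=A, to=B, msg='start')): A:[ack,bye] B:[start]
After 5 (send(from=A, to=B, msg='done')): A:[ack,bye] B:[start,done]
After 6 (send(from=A, to=B, msg='data')): A:[ack,bye] B:[start,done,data]
After 7 (send(from=B, to=A, msg='stop')): A:[ack,bye,stop] B:[start,done,data]
After 8 (send(from=B, to=A, msg='err')): A:[ack,bye,stop,err] B:[start,done,data]
After 9 (send(from=A, to=B, msg='sync')): A:[ack,bye,stop,err] B:[start,done,data,sync]
After 10 (process(B)): A:[ack,bye,stop,err] B:[done,data,sync]
After 11 (process(A)): A:[bye,stop,err] B:[done,data,sync]
After 12 (send(from=B, to=A, msg='ping')): A:[bye,stop,err,ping] B:[done,data,sync]
After 13 (process(B)): A:[bye,stop,err,ping] B:[data,sync]
After 14 (process(A)): A:[stop,err,ping] B:[data,sync]

Answer: 4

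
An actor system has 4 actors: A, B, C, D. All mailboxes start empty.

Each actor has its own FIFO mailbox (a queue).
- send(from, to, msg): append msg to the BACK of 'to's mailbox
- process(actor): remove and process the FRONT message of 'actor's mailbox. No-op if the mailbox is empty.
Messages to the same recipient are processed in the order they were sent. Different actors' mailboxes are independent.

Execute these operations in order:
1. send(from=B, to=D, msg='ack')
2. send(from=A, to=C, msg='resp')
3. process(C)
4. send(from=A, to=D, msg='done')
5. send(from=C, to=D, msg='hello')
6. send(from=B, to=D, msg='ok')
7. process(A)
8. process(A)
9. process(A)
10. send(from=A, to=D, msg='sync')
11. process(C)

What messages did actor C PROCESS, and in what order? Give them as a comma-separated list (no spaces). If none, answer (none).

After 1 (send(from=B, to=D, msg='ack')): A:[] B:[] C:[] D:[ack]
After 2 (send(from=A, to=C, msg='resp')): A:[] B:[] C:[resp] D:[ack]
After 3 (process(C)): A:[] B:[] C:[] D:[ack]
After 4 (send(from=A, to=D, msg='done')): A:[] B:[] C:[] D:[ack,done]
After 5 (send(from=C, to=D, msg='hello')): A:[] B:[] C:[] D:[ack,done,hello]
After 6 (send(from=B, to=D, msg='ok')): A:[] B:[] C:[] D:[ack,done,hello,ok]
After 7 (process(A)): A:[] B:[] C:[] D:[ack,done,hello,ok]
After 8 (process(A)): A:[] B:[] C:[] D:[ack,done,hello,ok]
After 9 (process(A)): A:[] B:[] C:[] D:[ack,done,hello,ok]
After 10 (send(from=A, to=D, msg='sync')): A:[] B:[] C:[] D:[ack,done,hello,ok,sync]
After 11 (process(C)): A:[] B:[] C:[] D:[ack,done,hello,ok,sync]

Answer: resp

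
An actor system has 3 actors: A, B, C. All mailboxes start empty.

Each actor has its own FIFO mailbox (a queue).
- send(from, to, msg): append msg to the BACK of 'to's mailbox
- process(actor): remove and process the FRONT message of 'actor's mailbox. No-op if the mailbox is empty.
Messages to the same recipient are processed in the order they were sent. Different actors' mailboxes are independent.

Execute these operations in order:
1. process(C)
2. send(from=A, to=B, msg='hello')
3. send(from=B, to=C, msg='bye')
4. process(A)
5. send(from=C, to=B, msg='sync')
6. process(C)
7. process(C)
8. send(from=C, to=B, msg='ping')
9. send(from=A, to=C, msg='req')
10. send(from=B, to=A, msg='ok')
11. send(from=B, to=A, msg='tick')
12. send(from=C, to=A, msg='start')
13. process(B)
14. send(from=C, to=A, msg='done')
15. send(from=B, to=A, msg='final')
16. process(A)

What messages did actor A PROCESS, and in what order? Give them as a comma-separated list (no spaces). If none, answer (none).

After 1 (process(C)): A:[] B:[] C:[]
After 2 (send(from=A, to=B, msg='hello')): A:[] B:[hello] C:[]
After 3 (send(from=B, to=C, msg='bye')): A:[] B:[hello] C:[bye]
After 4 (process(A)): A:[] B:[hello] C:[bye]
After 5 (send(from=C, to=B, msg='sync')): A:[] B:[hello,sync] C:[bye]
After 6 (process(C)): A:[] B:[hello,sync] C:[]
After 7 (process(C)): A:[] B:[hello,sync] C:[]
After 8 (send(from=C, to=B, msg='ping')): A:[] B:[hello,sync,ping] C:[]
After 9 (send(from=A, to=C, msg='req')): A:[] B:[hello,sync,ping] C:[req]
After 10 (send(from=B, to=A, msg='ok')): A:[ok] B:[hello,sync,ping] C:[req]
After 11 (send(from=B, to=A, msg='tick')): A:[ok,tick] B:[hello,sync,ping] C:[req]
After 12 (send(from=C, to=A, msg='start')): A:[ok,tick,start] B:[hello,sync,ping] C:[req]
After 13 (process(B)): A:[ok,tick,start] B:[sync,ping] C:[req]
After 14 (send(from=C, to=A, msg='done')): A:[ok,tick,start,done] B:[sync,ping] C:[req]
After 15 (send(from=B, to=A, msg='final')): A:[ok,tick,start,done,final] B:[sync,ping] C:[req]
After 16 (process(A)): A:[tick,start,done,final] B:[sync,ping] C:[req]

Answer: ok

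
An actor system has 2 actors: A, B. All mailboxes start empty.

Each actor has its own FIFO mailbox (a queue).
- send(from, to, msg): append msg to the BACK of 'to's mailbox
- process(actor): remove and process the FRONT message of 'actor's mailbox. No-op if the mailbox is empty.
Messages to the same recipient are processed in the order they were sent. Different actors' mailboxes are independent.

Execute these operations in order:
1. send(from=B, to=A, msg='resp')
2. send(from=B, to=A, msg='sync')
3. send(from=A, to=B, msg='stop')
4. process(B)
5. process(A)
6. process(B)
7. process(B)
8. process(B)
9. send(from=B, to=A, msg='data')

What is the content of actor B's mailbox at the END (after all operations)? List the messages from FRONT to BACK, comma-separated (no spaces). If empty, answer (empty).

After 1 (send(from=B, to=A, msg='resp')): A:[resp] B:[]
After 2 (send(from=B, to=A, msg='sync')): A:[resp,sync] B:[]
After 3 (send(from=A, to=B, msg='stop')): A:[resp,sync] B:[stop]
After 4 (process(B)): A:[resp,sync] B:[]
After 5 (process(A)): A:[sync] B:[]
After 6 (process(B)): A:[sync] B:[]
After 7 (process(B)): A:[sync] B:[]
After 8 (process(B)): A:[sync] B:[]
After 9 (send(from=B, to=A, msg='data')): A:[sync,data] B:[]

Answer: (empty)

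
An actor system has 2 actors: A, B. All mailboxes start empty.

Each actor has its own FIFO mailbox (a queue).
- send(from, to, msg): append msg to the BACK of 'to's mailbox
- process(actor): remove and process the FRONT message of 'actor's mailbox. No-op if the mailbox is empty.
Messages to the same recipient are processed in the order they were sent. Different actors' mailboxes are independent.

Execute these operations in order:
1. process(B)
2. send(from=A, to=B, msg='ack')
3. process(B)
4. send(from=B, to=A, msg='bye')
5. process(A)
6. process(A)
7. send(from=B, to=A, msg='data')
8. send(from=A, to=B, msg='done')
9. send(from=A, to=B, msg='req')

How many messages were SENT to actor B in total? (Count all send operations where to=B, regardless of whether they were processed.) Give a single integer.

After 1 (process(B)): A:[] B:[]
After 2 (send(from=A, to=B, msg='ack')): A:[] B:[ack]
After 3 (process(B)): A:[] B:[]
After 4 (send(from=B, to=A, msg='bye')): A:[bye] B:[]
After 5 (process(A)): A:[] B:[]
After 6 (process(A)): A:[] B:[]
After 7 (send(from=B, to=A, msg='data')): A:[data] B:[]
After 8 (send(from=A, to=B, msg='done')): A:[data] B:[done]
After 9 (send(from=A, to=B, msg='req')): A:[data] B:[done,req]

Answer: 3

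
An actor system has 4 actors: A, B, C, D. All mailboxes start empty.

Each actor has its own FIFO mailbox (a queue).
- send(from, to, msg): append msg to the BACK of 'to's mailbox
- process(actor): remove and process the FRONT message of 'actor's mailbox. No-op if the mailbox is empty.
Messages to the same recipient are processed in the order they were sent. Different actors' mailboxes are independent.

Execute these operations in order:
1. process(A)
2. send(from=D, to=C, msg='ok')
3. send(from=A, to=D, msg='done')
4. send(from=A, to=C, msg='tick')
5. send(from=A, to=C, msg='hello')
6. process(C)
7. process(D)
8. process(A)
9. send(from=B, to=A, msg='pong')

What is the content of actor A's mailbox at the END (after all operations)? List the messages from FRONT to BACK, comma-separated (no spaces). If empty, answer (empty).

After 1 (process(A)): A:[] B:[] C:[] D:[]
After 2 (send(from=D, to=C, msg='ok')): A:[] B:[] C:[ok] D:[]
After 3 (send(from=A, to=D, msg='done')): A:[] B:[] C:[ok] D:[done]
After 4 (send(from=A, to=C, msg='tick')): A:[] B:[] C:[ok,tick] D:[done]
After 5 (send(from=A, to=C, msg='hello')): A:[] B:[] C:[ok,tick,hello] D:[done]
After 6 (process(C)): A:[] B:[] C:[tick,hello] D:[done]
After 7 (process(D)): A:[] B:[] C:[tick,hello] D:[]
After 8 (process(A)): A:[] B:[] C:[tick,hello] D:[]
After 9 (send(from=B, to=A, msg='pong')): A:[pong] B:[] C:[tick,hello] D:[]

Answer: pong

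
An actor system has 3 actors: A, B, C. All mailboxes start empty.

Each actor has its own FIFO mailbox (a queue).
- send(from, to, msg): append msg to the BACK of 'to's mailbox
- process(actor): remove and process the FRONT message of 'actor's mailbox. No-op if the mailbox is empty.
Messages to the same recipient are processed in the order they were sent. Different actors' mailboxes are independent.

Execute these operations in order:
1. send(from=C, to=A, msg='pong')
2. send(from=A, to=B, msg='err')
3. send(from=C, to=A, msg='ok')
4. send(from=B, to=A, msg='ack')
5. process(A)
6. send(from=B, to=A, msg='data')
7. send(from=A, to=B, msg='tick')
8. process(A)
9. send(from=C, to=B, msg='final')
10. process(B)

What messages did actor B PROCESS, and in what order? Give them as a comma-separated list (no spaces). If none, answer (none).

After 1 (send(from=C, to=A, msg='pong')): A:[pong] B:[] C:[]
After 2 (send(from=A, to=B, msg='err')): A:[pong] B:[err] C:[]
After 3 (send(from=C, to=A, msg='ok')): A:[pong,ok] B:[err] C:[]
After 4 (send(from=B, to=A, msg='ack')): A:[pong,ok,ack] B:[err] C:[]
After 5 (process(A)): A:[ok,ack] B:[err] C:[]
After 6 (send(from=B, to=A, msg='data')): A:[ok,ack,data] B:[err] C:[]
After 7 (send(from=A, to=B, msg='tick')): A:[ok,ack,data] B:[err,tick] C:[]
After 8 (process(A)): A:[ack,data] B:[err,tick] C:[]
After 9 (send(from=C, to=B, msg='final')): A:[ack,data] B:[err,tick,final] C:[]
After 10 (process(B)): A:[ack,data] B:[tick,final] C:[]

Answer: err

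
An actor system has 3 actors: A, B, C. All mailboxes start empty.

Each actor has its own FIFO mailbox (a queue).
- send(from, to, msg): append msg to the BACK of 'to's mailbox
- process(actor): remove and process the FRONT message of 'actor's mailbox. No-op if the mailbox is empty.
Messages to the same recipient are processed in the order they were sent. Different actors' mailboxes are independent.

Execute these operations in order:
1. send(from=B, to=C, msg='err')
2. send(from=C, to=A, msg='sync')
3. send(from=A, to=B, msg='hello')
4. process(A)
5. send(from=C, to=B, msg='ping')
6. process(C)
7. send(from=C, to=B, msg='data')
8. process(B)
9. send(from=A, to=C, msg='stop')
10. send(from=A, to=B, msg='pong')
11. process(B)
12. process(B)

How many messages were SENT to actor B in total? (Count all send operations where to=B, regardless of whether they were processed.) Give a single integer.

After 1 (send(from=B, to=C, msg='err')): A:[] B:[] C:[err]
After 2 (send(from=C, to=A, msg='sync')): A:[sync] B:[] C:[err]
After 3 (send(from=A, to=B, msg='hello')): A:[sync] B:[hello] C:[err]
After 4 (process(A)): A:[] B:[hello] C:[err]
After 5 (send(from=C, to=B, msg='ping')): A:[] B:[hello,ping] C:[err]
After 6 (process(C)): A:[] B:[hello,ping] C:[]
After 7 (send(from=C, to=B, msg='data')): A:[] B:[hello,ping,data] C:[]
After 8 (process(B)): A:[] B:[ping,data] C:[]
After 9 (send(from=A, to=C, msg='stop')): A:[] B:[ping,data] C:[stop]
After 10 (send(from=A, to=B, msg='pong')): A:[] B:[ping,data,pong] C:[stop]
After 11 (process(B)): A:[] B:[data,pong] C:[stop]
After 12 (process(B)): A:[] B:[pong] C:[stop]

Answer: 4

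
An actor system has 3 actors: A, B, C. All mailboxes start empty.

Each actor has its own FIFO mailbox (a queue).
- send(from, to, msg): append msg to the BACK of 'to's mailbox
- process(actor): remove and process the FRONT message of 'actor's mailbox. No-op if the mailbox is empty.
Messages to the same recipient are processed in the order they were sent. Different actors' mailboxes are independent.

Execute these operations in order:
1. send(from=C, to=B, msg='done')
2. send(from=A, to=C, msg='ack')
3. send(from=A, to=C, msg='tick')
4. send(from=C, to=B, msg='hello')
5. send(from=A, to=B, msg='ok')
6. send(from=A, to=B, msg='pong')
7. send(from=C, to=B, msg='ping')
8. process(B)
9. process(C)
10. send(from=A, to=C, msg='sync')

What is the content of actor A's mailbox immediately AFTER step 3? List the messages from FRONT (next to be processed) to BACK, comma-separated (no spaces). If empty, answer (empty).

After 1 (send(from=C, to=B, msg='done')): A:[] B:[done] C:[]
After 2 (send(from=A, to=C, msg='ack')): A:[] B:[done] C:[ack]
After 3 (send(from=A, to=C, msg='tick')): A:[] B:[done] C:[ack,tick]

(empty)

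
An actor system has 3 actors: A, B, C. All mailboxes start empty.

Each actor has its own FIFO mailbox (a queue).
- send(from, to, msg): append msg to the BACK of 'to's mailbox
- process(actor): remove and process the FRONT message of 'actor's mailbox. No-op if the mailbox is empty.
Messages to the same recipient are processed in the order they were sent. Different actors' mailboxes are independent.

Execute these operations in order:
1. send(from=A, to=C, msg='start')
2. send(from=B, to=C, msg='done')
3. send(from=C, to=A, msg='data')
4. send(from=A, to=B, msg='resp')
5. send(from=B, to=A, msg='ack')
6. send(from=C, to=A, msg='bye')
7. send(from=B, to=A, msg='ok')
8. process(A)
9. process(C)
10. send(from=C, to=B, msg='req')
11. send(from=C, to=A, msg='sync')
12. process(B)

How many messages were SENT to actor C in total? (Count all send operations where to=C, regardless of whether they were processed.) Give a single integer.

After 1 (send(from=A, to=C, msg='start')): A:[] B:[] C:[start]
After 2 (send(from=B, to=C, msg='done')): A:[] B:[] C:[start,done]
After 3 (send(from=C, to=A, msg='data')): A:[data] B:[] C:[start,done]
After 4 (send(from=A, to=B, msg='resp')): A:[data] B:[resp] C:[start,done]
After 5 (send(from=B, to=A, msg='ack')): A:[data,ack] B:[resp] C:[start,done]
After 6 (send(from=C, to=A, msg='bye')): A:[data,ack,bye] B:[resp] C:[start,done]
After 7 (send(from=B, to=A, msg='ok')): A:[data,ack,bye,ok] B:[resp] C:[start,done]
After 8 (process(A)): A:[ack,bye,ok] B:[resp] C:[start,done]
After 9 (process(C)): A:[ack,bye,ok] B:[resp] C:[done]
After 10 (send(from=C, to=B, msg='req')): A:[ack,bye,ok] B:[resp,req] C:[done]
After 11 (send(from=C, to=A, msg='sync')): A:[ack,bye,ok,sync] B:[resp,req] C:[done]
After 12 (process(B)): A:[ack,bye,ok,sync] B:[req] C:[done]

Answer: 2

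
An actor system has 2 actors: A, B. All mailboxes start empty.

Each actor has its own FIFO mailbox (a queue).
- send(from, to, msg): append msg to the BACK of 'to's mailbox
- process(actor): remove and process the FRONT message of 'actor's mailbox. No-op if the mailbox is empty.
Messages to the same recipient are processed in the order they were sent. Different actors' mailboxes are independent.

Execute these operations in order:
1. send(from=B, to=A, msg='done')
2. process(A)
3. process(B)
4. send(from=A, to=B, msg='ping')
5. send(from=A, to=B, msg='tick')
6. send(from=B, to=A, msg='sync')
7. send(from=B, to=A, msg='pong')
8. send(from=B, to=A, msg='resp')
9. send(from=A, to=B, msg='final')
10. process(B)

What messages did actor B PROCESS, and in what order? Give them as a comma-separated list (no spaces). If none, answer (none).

After 1 (send(from=B, to=A, msg='done')): A:[done] B:[]
After 2 (process(A)): A:[] B:[]
After 3 (process(B)): A:[] B:[]
After 4 (send(from=A, to=B, msg='ping')): A:[] B:[ping]
After 5 (send(from=A, to=B, msg='tick')): A:[] B:[ping,tick]
After 6 (send(from=B, to=A, msg='sync')): A:[sync] B:[ping,tick]
After 7 (send(from=B, to=A, msg='pong')): A:[sync,pong] B:[ping,tick]
After 8 (send(from=B, to=A, msg='resp')): A:[sync,pong,resp] B:[ping,tick]
After 9 (send(from=A, to=B, msg='final')): A:[sync,pong,resp] B:[ping,tick,final]
After 10 (process(B)): A:[sync,pong,resp] B:[tick,final]

Answer: ping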